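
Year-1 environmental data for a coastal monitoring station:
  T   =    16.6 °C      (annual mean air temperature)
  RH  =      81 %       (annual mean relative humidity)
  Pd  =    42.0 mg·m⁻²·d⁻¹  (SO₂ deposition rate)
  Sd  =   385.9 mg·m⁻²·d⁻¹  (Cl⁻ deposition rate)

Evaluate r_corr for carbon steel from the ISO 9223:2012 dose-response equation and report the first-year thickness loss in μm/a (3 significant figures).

r_corr = 159 μm/a

carbon steel: T>10 °C ⇒ hinge -0.054·(16.6−10) = -0.3564
  sulphur-dioxide contribution → 43.74 μm/a
  chloride contribution → 115.2 μm/a
  ⇒ r_corr(carbon steel) = 158.9 μm/a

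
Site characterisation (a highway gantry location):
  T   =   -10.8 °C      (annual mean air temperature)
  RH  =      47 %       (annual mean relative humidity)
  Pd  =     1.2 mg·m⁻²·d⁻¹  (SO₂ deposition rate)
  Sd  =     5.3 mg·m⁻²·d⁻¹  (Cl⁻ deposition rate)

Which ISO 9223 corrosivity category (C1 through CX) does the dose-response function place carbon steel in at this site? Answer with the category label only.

carbon steel: T≤10 °C ⇒ hinge +0.150·(-10.8−10) = -3.1200
  sulphur-dioxide contribution → 0.22 μm/a
  chloride contribution → 0.8783 μm/a
  total first-year rate 1.098 μm/a
Category bounds: 0…1.3 μm/a bracket r_corr ⇒ C1

C1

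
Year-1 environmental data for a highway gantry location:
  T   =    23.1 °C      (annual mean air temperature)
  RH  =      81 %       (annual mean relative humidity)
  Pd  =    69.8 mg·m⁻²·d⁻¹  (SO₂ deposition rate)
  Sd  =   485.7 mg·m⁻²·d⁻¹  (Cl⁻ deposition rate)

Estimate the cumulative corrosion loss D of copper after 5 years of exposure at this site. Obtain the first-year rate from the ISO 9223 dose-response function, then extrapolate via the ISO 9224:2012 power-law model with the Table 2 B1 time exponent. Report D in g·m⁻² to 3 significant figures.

D(5) = 99.2 g·m⁻²

copper: T>10 °C ⇒ hinge -0.080·(23.1−10) = -1.0480
  Pd branch = 0.0053·Pd^0.26·e^(0.059·RH+f) = 0.6669 μm/a
  Cl⁻ term: 0.01025·485.7^0.27·exp(0.036·81+0.049·23.1) = 3.119
  r_corr = 0.6669 + 3.119 = 3.786 μm/a
Long-term exponent b (ISO 9224 Table 2, B1) = 0.667
  D(5) = 3.786 × 5^0.667 = 3.786 × 2.926 = 11.08 μm
  Mass loss = 11.08 μm × 8.96 g/cm³ = 99.24 g·m⁻²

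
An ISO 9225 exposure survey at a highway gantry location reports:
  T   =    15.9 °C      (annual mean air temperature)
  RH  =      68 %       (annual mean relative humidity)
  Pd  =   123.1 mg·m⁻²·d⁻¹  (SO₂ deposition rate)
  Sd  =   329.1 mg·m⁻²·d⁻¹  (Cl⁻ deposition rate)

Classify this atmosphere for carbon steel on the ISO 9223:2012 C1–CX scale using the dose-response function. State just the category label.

carbon steel: f(T) = -0.054·(T−10) [T>10 °C] = -0.3186
  sulphur-dioxide contribution → 61.26 μm/a
  chloride contribution → 66.09 μm/a
  ⇒ r_corr(carbon steel) = 127.3 μm/a
ISO 9223 Table 2 (carbon steel): 80 < 127 ≤ 200 μm/a ⇒ C5

C5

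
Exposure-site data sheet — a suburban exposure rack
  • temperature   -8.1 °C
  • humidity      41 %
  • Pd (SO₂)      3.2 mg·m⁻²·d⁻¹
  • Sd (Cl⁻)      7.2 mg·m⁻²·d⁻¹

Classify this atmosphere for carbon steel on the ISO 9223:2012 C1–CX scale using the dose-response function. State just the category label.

C2

carbon steel: f(T) = +0.150·(T−10) [T≤10 °C] = -2.7150
  sulphur-dioxide contribution → 0.4872 μm/a
  chloride contribution → 0.9706 μm/a
  ⇒ r_corr(carbon steel) = 1.458 μm/a
ISO 9223 Table 2 (carbon steel): 1.3 < 1.46 ≤ 25 μm/a ⇒ C2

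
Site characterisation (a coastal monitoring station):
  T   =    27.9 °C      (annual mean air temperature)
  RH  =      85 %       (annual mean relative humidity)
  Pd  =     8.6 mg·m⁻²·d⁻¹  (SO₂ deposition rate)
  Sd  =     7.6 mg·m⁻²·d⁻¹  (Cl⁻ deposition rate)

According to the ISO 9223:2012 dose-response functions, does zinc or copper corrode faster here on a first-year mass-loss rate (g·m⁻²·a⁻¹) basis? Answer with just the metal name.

zinc: temperature factor f = -0.071·(17.9) = -1.2709
  Pd branch = 0.0129·Pd^0.44·e^(0.046·RH+f) = 0.4655 μm/a
  Sd branch = 0.0175·Sd^0.57·e^(0.008·RH+0.085·T) = 1.176 μm/a
  sum: 0.4655 + 1.176 → r_corr = 1.641 μm/a
  mass loss = 1.641 μm/a × 7.14 g/cm³ = 11.72 g·m⁻²·a⁻¹
copper: T>10 °C ⇒ hinge -0.080·(27.9−10) = -1.4320
  Pd branch = 0.0053·Pd^0.26·e^(0.059·RH+f) = 0.3337 μm/a
  Sd branch = 0.01025·Sd^0.27·e^(0.036·RH+0.049·T) = 1.483 μm/a
  sum: 0.3337 + 1.483 → r_corr = 1.817 μm/a
  mass loss = 1.817 μm/a × 8.96 g/cm³ = 16.28 g·m⁻²·a⁻¹
Ordering by g·m⁻²·a⁻¹: copper (16.3) > zinc (11.7)

copper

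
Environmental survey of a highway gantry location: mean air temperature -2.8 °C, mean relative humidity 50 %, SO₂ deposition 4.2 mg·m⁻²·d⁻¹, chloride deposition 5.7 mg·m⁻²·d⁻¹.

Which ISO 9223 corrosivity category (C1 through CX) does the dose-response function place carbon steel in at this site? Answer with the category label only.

C2

carbon steel: T≤10 °C ⇒ hinge +0.150·(-2.8−10) = -1.9200
  Pd branch = 1.77·Pd^0.52·e^(0.02·RH+f) = 1.488 μm/a
  Sd branch = 0.102·Sd^0.62·e^(0.033·RH+0.04·T) = 1.397 μm/a
  sum: 1.488 + 1.397 → r_corr = 2.885 μm/a
ISO 9223 Table 2 (carbon steel): 1.3 < 2.88 ≤ 25 μm/a ⇒ C2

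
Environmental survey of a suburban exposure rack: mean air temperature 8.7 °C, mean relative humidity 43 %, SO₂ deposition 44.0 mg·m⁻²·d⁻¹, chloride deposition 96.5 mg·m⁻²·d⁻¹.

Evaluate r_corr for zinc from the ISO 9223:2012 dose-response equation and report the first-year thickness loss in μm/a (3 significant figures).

zinc: T≤10 °C ⇒ hinge +0.038·(8.7−10) = -0.0494
  sulphur-dioxide contribution → 0.4691 μm/a
  chloride contribution → 0.6995 μm/a
  total first-year rate 1.169 μm/a

r_corr = 1.17 μm/a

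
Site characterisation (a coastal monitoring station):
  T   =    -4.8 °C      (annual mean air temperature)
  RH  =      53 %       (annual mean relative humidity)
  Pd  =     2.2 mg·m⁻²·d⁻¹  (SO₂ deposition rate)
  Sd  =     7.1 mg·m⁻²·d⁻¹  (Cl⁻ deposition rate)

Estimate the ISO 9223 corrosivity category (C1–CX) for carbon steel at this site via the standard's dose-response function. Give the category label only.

C2

carbon steel: temperature factor f = +0.150·(-14.8) = -2.2200
  SO₂ term: 1.77·2.2^0.52·exp(0.02·53-2.2200) = 0.8361
  Sd branch = 0.102·Sd^0.62·e^(0.033·RH+0.04·T) = 1.631 μm/a
  r_corr = 0.8361 + 1.631 = 2.468 μm/a
ISO 9223 Table 2 (carbon steel): 1.3 < 2.47 ≤ 25 μm/a ⇒ C2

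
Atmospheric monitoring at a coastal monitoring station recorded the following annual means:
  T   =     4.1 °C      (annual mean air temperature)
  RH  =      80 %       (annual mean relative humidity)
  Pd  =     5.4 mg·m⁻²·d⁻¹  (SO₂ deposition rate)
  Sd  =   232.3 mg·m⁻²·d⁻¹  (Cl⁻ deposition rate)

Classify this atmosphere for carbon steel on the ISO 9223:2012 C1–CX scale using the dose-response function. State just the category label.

C4

carbon steel: T≤10 °C ⇒ hinge +0.150·(4.1−10) = -0.8850
  Pd branch = 1.77·Pd^0.52·e^(0.02·RH+f) = 8.696 μm/a
  Sd branch = 0.102·Sd^0.62·e^(0.033·RH+0.04·T) = 49.35 μm/a
  sum: 8.696 + 49.35 → r_corr = 58.05 μm/a
58 μm/a falls in (50, 80] for carbon steel → category C4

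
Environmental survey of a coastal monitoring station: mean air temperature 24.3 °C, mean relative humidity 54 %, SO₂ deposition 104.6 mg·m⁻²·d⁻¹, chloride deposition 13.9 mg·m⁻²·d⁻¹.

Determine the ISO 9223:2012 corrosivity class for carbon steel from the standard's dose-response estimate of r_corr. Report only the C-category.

carbon steel: temperature factor f = -0.054·(14.3) = -0.7722
  SO₂ term: 1.77·104.6^0.52·exp(0.02·54-0.7722) = 27.03
  Cl⁻ term: 0.102·13.9^0.62·exp(0.033·54+0.04·24.3) = 8.191
  r_corr = 27.03 + 8.191 = 35.22 μm/a
35.2 μm/a falls in (25, 50] for carbon steel → category C3

C3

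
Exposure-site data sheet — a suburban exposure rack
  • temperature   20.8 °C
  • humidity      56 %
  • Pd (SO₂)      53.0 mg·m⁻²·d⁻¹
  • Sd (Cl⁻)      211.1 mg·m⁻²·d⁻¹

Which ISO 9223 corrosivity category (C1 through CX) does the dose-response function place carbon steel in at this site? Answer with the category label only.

C4

carbon steel: T>10 °C ⇒ hinge -0.054·(20.8−10) = -0.5832
  sulphur-dioxide contribution → 23.86 μm/a
  chloride contribution → 41.09 μm/a
  total first-year rate 64.95 μm/a
64.9 μm/a falls in (50, 80] for carbon steel → category C4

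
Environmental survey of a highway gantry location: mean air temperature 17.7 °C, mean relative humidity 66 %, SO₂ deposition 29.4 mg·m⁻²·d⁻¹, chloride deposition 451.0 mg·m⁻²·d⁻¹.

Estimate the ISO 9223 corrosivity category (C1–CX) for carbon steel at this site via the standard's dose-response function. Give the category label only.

carbon steel: T>10 °C ⇒ hinge -0.054·(17.7−10) = -0.4158
  Pd branch = 1.77·Pd^0.52·e^(0.02·RH+f) = 25.36 μm/a
  Sd branch = 0.102·Sd^0.62·e^(0.033·RH+0.04·T) = 80.83 μm/a
  r_corr = 25.36 + 80.83 = 106.2 μm/a
106 μm/a falls in (80, 200] for carbon steel → category C5

C5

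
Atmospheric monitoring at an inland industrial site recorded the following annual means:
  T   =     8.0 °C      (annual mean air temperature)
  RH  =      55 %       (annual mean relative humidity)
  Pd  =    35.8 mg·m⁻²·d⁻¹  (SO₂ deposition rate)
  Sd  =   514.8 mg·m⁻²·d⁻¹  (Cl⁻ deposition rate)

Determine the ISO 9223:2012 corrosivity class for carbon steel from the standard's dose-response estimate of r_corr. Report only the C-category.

carbon steel: temperature factor f = +0.150·(-2.0) = -0.3000
  Pd branch = 1.77·Pd^0.52·e^(0.02·RH+f) = 25.32 μm/a
  Sd branch = 0.102·Sd^0.62·e^(0.033·RH+0.04·T) = 41.4 μm/a
  r_corr = 25.32 + 41.4 = 66.72 μm/a
ISO 9223 Table 2 (carbon steel): 50 < 66.7 ≤ 80 μm/a ⇒ C4

C4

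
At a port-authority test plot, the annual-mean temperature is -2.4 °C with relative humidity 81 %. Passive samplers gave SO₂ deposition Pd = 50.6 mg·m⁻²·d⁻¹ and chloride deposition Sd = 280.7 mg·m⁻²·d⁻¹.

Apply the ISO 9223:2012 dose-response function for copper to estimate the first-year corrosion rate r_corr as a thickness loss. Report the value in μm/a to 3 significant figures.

copper: T≤10 °C ⇒ hinge +0.126·(-2.4−10) = -1.5624
  sulphur-dioxide contribution → 0.3667 μm/a
  chloride contribution → 0.771 μm/a
  ⇒ r_corr(copper) = 1.138 μm/a

r_corr = 1.14 μm/a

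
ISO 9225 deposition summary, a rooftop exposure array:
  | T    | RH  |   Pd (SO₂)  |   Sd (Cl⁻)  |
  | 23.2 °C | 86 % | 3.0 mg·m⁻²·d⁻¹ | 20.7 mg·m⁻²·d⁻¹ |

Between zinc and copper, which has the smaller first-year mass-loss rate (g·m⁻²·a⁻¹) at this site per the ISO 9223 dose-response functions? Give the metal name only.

zinc: f(T) = -0.071·(T−10) [T>10 °C] = -0.9372
  Pd branch = 0.0129·Pd^0.44·e^(0.046·RH+f) = 0.4281 μm/a
  Cl⁻ term: 0.0175·20.7^0.57·exp(0.008·86+0.085·23.2) = 1.407
  r_corr = 0.4281 + 1.407 = 1.835 μm/a
  mass loss = 1.835 μm/a × 7.14 g/cm³ = 13.1 g·m⁻²·a⁻¹
copper: temperature factor f = -0.080·(13.2) = -1.0560
  SO₂ term: 0.0053·3.0^0.26·exp(0.059·86-1.0560) = 0.392
  Cl⁻ term: 0.01025·20.7^0.27·exp(0.036·86+0.049·23.2) = 1.601
  sum: 0.392 + 1.601 → r_corr = 1.993 μm/a
  mass loss = 1.993 μm/a × 8.96 g/cm³ = 17.86 g·m⁻²·a⁻¹
Ordering by g·m⁻²·a⁻¹: copper (17.9) > zinc (13.1)

zinc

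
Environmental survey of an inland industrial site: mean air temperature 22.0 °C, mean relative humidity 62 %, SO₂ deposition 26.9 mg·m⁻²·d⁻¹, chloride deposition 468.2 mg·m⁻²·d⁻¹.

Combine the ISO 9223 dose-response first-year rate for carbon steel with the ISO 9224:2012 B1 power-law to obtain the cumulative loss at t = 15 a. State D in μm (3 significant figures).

carbon steel: temperature factor f = -0.054·(12.0) = -0.6480
  Pd branch = 1.77·Pd^0.52·e^(0.02·RH+f) = 17.72 μm/a
  Sd branch = 0.102·Sd^0.62·e^(0.033·RH+0.04·T) = 86.1 μm/a
  r_corr = 17.72 + 86.1 = 103.8 μm/a
ISO 9224: D(t) = r_corr · t^b with b = 0.523 (carbon steel, B1)
  D(15) = 103.8 × 15^0.523 = 103.8 × 4.122 = 428 μm

D(15) = 428 μm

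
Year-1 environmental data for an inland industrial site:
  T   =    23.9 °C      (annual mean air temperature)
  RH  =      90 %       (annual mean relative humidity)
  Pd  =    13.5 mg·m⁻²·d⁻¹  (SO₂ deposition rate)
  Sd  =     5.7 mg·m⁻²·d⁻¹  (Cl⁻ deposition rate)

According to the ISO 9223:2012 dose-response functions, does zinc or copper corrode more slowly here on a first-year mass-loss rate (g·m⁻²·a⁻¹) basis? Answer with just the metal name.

zinc: temperature factor f = -0.071·(13.9) = -0.9869
  Pd branch = 0.0129·Pd^0.44·e^(0.046·RH+f) = 0.9491 μm/a
  Sd branch = 0.0175·Sd^0.57·e^(0.008·RH+0.085·T) = 0.7393 μm/a
  sum: 0.9491 + 0.7393 → r_corr = 1.688 μm/a
  mass loss = 1.688 μm/a × 7.14 g/cm³ = 12.06 g·m⁻²·a⁻¹
copper: T>10 °C ⇒ hinge -0.080·(23.9−10) = -1.1120
  Pd branch = 0.0053·Pd^0.26·e^(0.059·RH+f) = 0.694 μm/a
  Sd branch = 0.01025·Sd^0.27·e^(0.036·RH+0.049·T) = 1.351 μm/a
  r_corr = 0.694 + 1.351 = 2.045 μm/a
  mass loss = 2.045 μm/a × 8.96 g/cm³ = 18.32 g·m⁻²·a⁻¹
Ordering by g·m⁻²·a⁻¹: copper (18.3) > zinc (12.1)

zinc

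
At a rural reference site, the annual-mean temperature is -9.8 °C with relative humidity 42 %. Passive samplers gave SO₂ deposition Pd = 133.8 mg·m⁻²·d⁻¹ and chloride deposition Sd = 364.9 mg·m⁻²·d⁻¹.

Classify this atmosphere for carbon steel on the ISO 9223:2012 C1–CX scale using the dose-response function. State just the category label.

carbon steel: temperature factor f = +0.150·(-19.8) = -2.9700
  Pd branch = 1.77·Pd^0.52·e^(0.02·RH+f) = 2.683 μm/a
  Sd branch = 0.102·Sd^0.62·e^(0.033·RH+0.04·T) = 10.69 μm/a
  sum: 2.683 + 10.69 → r_corr = 13.37 μm/a
ISO 9223 Table 2 (carbon steel): 1.3 < 13.4 ≤ 25 μm/a ⇒ C2

C2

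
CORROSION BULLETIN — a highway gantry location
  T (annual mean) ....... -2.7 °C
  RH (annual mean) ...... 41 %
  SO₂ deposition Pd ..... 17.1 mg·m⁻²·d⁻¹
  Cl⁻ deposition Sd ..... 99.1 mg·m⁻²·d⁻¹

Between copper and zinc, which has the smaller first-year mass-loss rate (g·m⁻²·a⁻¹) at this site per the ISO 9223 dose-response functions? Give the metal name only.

copper

copper: f(T) = +0.126·(T−10) [T≤10 °C] = -1.6002
  Pd branch = 0.0053·Pd^0.26·e^(0.059·RH+f) = 0.02515 μm/a
  Cl⁻ term: 0.01025·99.1^0.27·exp(0.036·41+0.049·-2.7) = 0.1359
  r_corr = 0.02515 + 0.1359 = 0.161 μm/a
  mass loss = 0.161 μm/a × 8.96 g/cm³ = 1.443 g·m⁻²·a⁻¹
zinc: f(T) = +0.038·(T−10) [T≤10 °C] = -0.4826
  Pd branch = 0.0129·Pd^0.44·e^(0.046·RH+f) = 0.1831 μm/a
  Sd branch = 0.0175·Sd^0.57·e^(0.008·RH+0.085·T) = 0.2652 μm/a
  sum: 0.1831 + 0.2652 → r_corr = 0.4483 μm/a
  mass loss = 0.4483 μm/a × 7.14 g/cm³ = 3.201 g·m⁻²·a⁻¹
Ordering by g·m⁻²·a⁻¹: zinc (3.2) > copper (1.44)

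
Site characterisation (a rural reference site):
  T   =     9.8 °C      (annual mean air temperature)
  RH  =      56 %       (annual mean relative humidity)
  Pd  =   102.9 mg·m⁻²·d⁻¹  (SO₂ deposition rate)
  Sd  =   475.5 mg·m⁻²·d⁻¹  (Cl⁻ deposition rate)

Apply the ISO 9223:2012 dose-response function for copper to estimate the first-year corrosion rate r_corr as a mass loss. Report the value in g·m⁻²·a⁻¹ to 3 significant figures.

copper: T≤10 °C ⇒ hinge +0.126·(9.8−10) = -0.0252
  sulphur-dioxide contribution → 0.4693 μm/a
  chloride contribution → 0.6571 μm/a
  total first-year rate 1.126 μm/a
Convert to mass loss: 1.126 μm/a × 8.96 g/cm³ = 10.09 g·m⁻²·a⁻¹

r_corr = 10.1 g·m⁻²·a⁻¹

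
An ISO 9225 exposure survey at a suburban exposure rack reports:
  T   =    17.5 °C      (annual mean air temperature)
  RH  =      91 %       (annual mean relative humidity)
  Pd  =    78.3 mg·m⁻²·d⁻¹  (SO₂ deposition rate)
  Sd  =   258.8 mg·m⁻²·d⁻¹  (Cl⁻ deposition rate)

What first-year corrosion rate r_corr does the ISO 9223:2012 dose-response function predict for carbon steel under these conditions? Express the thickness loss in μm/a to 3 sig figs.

carbon steel: T>10 °C ⇒ hinge -0.054·(17.5−10) = -0.4050
  sulphur-dioxide contribution → 70.35 μm/a
  chloride contribution → 129.7 μm/a
  total first-year rate 200 μm/a

r_corr = 200 μm/a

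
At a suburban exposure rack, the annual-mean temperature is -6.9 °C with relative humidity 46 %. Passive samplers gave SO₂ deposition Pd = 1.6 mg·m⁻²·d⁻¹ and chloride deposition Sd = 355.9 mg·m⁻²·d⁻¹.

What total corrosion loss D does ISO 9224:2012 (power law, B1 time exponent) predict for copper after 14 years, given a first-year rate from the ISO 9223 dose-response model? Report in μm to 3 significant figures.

D(14) = 1.15 μm

copper: f(T) = +0.126·(T−10) [T≤10 °C] = -2.1294
  SO₂ term: 0.0053·1.6^0.26·exp(0.059·46-2.1294) = 0.01075
  Cl⁻ term: 0.01025·355.9^0.27·exp(0.036·46+0.049·-6.9) = 0.187
  r_corr = 0.01075 + 0.187 = 0.1978 μm/a
ISO 9224: D(t) = r_corr · t^b with b = 0.667 (copper, B1)
  D(14) = 0.1978 × 14^0.667 = 0.1978 × 5.814 = 1.15 μm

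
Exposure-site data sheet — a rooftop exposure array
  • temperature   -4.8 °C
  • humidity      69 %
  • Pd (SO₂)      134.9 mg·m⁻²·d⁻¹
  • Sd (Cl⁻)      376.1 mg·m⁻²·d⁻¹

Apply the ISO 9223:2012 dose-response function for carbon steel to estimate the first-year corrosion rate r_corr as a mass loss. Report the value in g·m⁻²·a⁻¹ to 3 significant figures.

carbon steel: f(T) = +0.150·(T−10) [T≤10 °C] = -2.2200
  Pd branch = 1.77·Pd^0.52·e^(0.02·RH+f) = 9.79 μm/a
  Sd branch = 0.102·Sd^0.62·e^(0.033·RH+0.04·T) = 32.42 μm/a
  r_corr = 9.79 + 32.42 = 42.21 μm/a
Convert to mass loss: 42.21 μm/a × 7.85 g/cm³ = 331.3 g·m⁻²·a⁻¹

r_corr = 331 g·m⁻²·a⁻¹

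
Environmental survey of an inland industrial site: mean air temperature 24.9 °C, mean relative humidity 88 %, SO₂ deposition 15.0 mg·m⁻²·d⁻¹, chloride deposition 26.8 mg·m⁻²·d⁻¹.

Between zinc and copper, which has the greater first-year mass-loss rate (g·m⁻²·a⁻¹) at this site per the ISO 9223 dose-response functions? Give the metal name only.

copper

zinc: f(T) = -0.071·(T−10) [T>10 °C] = -1.0579
  Pd branch = 0.0129·Pd^0.44·e^(0.046·RH+f) = 0.8446 μm/a
  Cl⁻ term: 0.0175·26.8^0.57·exp(0.008·88+0.085·24.9) = 1.914
  sum: 0.8446 + 1.914 → r_corr = 2.759 μm/a
  mass loss = 2.759 μm/a × 7.14 g/cm³ = 19.7 g·m⁻²·a⁻¹
copper: temperature factor f = -0.080·(14.9) = -1.1920
  SO₂ term: 0.0053·15.0^0.26·exp(0.059·88-1.1920) = 0.5851
  Cl⁻ term: 0.01025·26.8^0.27·exp(0.036·88+0.049·24.9) = 2.005
  sum: 0.5851 + 2.005 → r_corr = 2.59 μm/a
  mass loss = 2.59 μm/a × 8.96 g/cm³ = 23.2 g·m⁻²·a⁻¹
Ordering by g·m⁻²·a⁻¹: copper (23.2) > zinc (19.7)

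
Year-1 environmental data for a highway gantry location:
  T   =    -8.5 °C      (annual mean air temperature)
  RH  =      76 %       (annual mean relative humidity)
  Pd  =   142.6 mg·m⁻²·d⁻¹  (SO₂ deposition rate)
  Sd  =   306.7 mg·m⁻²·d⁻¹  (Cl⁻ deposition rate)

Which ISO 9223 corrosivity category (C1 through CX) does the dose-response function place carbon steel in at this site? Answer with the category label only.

C3

carbon steel: f(T) = +0.150·(T−10) [T≤10 °C] = -2.7750
  Pd branch = 1.77·Pd^0.52·e^(0.02·RH+f) = 6.654 μm/a
  Sd branch = 0.102·Sd^0.62·e^(0.033·RH+0.04·T) = 31.04 μm/a
  sum: 6.654 + 31.04 → r_corr = 37.69 μm/a
37.7 μm/a falls in (25, 50] for carbon steel → category C3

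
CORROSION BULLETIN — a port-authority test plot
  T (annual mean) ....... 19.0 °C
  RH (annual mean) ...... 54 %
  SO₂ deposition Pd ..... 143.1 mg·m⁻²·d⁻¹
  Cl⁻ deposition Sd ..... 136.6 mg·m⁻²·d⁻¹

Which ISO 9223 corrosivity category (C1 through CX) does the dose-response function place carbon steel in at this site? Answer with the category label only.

C4

carbon steel: T>10 °C ⇒ hinge -0.054·(19.0−10) = -0.4860
  Pd branch = 1.77·Pd^0.52·e^(0.02·RH+f) = 42.35 μm/a
  Cl⁻ term: 0.102·136.6^0.62·exp(0.033·54+0.04·19.0) = 27.32
  r_corr = 42.35 + 27.32 = 69.68 μm/a
ISO 9223 Table 2 (carbon steel): 50 < 69.7 ≤ 80 μm/a ⇒ C4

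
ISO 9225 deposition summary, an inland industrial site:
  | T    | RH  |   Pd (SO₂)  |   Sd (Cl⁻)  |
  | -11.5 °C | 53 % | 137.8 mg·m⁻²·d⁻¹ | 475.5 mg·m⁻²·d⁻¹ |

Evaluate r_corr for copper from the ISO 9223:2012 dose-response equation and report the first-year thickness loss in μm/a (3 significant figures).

r_corr = 0.237 μm/a

copper: temperature factor f = +0.126·(-21.5) = -2.7090
  Pd branch = 0.0053·Pd^0.26·e^(0.059·RH+f) = 0.02897 μm/a
  Cl⁻ term: 0.01025·475.5^0.27·exp(0.036·53+0.049·-11.5) = 0.2077
  r_corr = 0.02897 + 0.2077 = 0.2367 μm/a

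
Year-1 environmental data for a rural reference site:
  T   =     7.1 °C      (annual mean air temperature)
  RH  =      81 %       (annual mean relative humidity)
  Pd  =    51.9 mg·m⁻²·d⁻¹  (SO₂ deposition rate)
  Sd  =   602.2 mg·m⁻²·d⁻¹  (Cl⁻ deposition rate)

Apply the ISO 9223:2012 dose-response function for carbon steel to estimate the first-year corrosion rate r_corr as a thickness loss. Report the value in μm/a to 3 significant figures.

carbon steel: f(T) = +0.150·(T−10) [T≤10 °C] = -0.4350
  Pd branch = 1.77·Pd^0.52·e^(0.02·RH+f) = 45.13 μm/a
  Cl⁻ term: 0.102·602.2^0.62·exp(0.033·81+0.04·7.1) = 103.8
  sum: 45.13 + 103.8 → r_corr = 148.9 μm/a

r_corr = 149 μm/a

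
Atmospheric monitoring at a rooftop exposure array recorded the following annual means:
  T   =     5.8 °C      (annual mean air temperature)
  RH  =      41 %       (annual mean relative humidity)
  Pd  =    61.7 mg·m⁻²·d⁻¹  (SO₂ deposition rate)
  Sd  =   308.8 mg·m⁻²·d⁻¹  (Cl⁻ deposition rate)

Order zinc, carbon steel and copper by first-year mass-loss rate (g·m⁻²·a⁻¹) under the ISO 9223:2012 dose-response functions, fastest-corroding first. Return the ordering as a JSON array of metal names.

zinc: temperature factor f = +0.038·(-4.2) = -0.1596
  Pd branch = 0.0129·Pd^0.44·e^(0.046·RH+f) = 0.4447 μm/a
  Sd branch = 0.0175·Sd^0.57·e^(0.008·RH+0.085·T) = 1.044 μm/a
  sum: 0.4447 + 1.044 → r_corr = 1.489 μm/a
  mass loss = 1.489 μm/a × 7.14 g/cm³ = 10.63 g·m⁻²·a⁻¹
carbon steel: T≤10 °C ⇒ hinge +0.150·(5.8−10) = -0.6300
  SO₂ term: 1.77·61.7^0.52·exp(0.02·41-0.6300) = 18.26
  Cl⁻ term: 0.102·308.8^0.62·exp(0.033·41+0.04·5.8) = 17.4
  sum: 18.26 + 17.4 → r_corr = 35.66 μm/a
  mass loss = 35.66 μm/a × 7.85 g/cm³ = 279.9 g·m⁻²·a⁻¹
copper: temperature factor f = +0.126·(-4.2) = -0.5292
  SO₂ term: 0.0053·61.7^0.26·exp(0.059·41-0.5292) = 0.1024
  Sd branch = 0.01025·Sd^0.27·e^(0.036·RH+0.049·T) = 0.2801 μm/a
  r_corr = 0.1024 + 0.2801 = 0.3826 μm/a
  mass loss = 0.3826 μm/a × 8.96 g/cm³ = 3.428 g·m⁻²·a⁻¹
Ordering by g·m⁻²·a⁻¹: carbon steel (280) > zinc (10.6) > copper (3.43)

["carbon steel", "zinc", "copper"]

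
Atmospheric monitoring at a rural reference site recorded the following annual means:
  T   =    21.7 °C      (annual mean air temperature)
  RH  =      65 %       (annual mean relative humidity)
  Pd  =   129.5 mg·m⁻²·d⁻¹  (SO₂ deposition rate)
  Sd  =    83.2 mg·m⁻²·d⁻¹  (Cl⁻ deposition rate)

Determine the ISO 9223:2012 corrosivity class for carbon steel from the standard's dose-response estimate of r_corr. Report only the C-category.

C4

carbon steel: f(T) = -0.054·(T−10) [T>10 °C] = -0.6318
  SO₂ term: 1.77·129.5^0.52·exp(0.02·65-0.6318) = 43.31
  Cl⁻ term: 0.102·83.2^0.62·exp(0.033·65+0.04·21.7) = 32.18
  r_corr = 43.31 + 32.18 = 75.49 μm/a
Category bounds: 50…80 μm/a bracket r_corr ⇒ C4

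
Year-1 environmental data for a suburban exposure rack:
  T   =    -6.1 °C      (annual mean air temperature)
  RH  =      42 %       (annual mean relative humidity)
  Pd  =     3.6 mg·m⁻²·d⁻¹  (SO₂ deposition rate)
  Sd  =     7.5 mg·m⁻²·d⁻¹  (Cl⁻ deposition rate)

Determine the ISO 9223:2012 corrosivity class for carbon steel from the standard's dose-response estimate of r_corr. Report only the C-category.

C2

carbon steel: T≤10 °C ⇒ hinge +0.150·(-6.1−10) = -2.4150
  Pd branch = 1.77·Pd^0.52·e^(0.02·RH+f) = 0.7132 μm/a
  Cl⁻ term: 0.102·7.5^0.62·exp(0.033·42+0.04·-6.1) = 1.115
  sum: 0.7132 + 1.115 → r_corr = 1.828 μm/a
1.83 μm/a falls in (1.3, 25] for carbon steel → category C2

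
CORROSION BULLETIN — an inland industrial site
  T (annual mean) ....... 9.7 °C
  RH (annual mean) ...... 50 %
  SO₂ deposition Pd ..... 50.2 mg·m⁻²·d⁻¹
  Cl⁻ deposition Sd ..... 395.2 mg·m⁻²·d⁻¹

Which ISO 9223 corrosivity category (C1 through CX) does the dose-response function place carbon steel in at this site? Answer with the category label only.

C4

carbon steel: f(T) = +0.150·(T−10) [T≤10 °C] = -0.0450
  sulphur-dioxide contribution → 35.24 μm/a
  chloride contribution → 31.89 μm/a
  total first-year rate 67.14 μm/a
67.1 μm/a falls in (50, 80] for carbon steel → category C4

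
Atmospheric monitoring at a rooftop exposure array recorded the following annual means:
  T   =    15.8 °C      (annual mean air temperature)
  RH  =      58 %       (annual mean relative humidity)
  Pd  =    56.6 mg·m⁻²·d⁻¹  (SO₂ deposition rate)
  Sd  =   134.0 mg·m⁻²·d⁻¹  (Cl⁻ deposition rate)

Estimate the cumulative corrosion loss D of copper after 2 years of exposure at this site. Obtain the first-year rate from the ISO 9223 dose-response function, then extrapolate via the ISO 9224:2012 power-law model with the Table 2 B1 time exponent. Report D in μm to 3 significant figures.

copper: f(T) = -0.080·(T−10) [T>10 °C] = -0.4640
  Pd branch = 0.0053·Pd^0.26·e^(0.059·RH+f) = 0.2915 μm/a
  Cl⁻ term: 0.01025·134.0^0.27·exp(0.036·58+0.049·15.8) = 0.6731
  r_corr = 0.2915 + 0.6731 = 0.9646 μm/a
Power-law: D(2) = r_corr · 2^0.667
  D(2) = 0.9646 × 2^0.667 = 0.9646 × 1.588 = 1.532 μm

D(2) = 1.53 μm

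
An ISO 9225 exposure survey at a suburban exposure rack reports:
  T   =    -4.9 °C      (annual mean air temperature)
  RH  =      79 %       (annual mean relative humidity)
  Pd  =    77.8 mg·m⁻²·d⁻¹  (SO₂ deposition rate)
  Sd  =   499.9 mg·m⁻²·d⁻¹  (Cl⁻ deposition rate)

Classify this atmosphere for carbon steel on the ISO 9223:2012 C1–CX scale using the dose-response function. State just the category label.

C4

carbon steel: f(T) = +0.150·(T−10) [T≤10 °C] = -2.2350
  SO₂ term: 1.77·77.8^0.52·exp(0.02·79-2.2350) = 8.847
  Sd branch = 0.102·Sd^0.62·e^(0.033·RH+0.04·T) = 53.58 μm/a
  sum: 8.847 + 53.58 → r_corr = 62.43 μm/a
ISO 9223 Table 2 (carbon steel): 50 < 62.4 ≤ 80 μm/a ⇒ C4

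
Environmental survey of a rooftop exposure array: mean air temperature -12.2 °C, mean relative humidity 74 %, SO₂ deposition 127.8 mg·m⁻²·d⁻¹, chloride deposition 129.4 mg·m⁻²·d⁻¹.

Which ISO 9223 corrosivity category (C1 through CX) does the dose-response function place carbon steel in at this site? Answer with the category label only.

carbon steel: f(T) = +0.150·(T−10) [T≤10 °C] = -3.3300
  Pd branch = 1.77·Pd^0.52·e^(0.02·RH+f) = 3.467 μm/a
  Sd branch = 0.102·Sd^0.62·e^(0.033·RH+0.04·T) = 14.68 μm/a
  r_corr = 3.467 + 14.68 = 18.14 μm/a
18.1 μm/a falls in (1.3, 25] for carbon steel → category C2

C2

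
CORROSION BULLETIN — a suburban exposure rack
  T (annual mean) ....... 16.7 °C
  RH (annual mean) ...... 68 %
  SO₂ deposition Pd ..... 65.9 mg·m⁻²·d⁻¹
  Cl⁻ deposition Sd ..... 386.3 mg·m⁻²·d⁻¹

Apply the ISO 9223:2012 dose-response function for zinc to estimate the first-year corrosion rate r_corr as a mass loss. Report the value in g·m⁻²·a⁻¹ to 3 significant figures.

r_corr = 34.8 g·m⁻²·a⁻¹

zinc: T>10 °C ⇒ hinge -0.071·(16.7−10) = -0.4757
  SO₂ term: 0.0129·65.9^0.44·exp(0.046·68-0.4757) = 1.156
  Cl⁻ term: 0.0175·386.3^0.57·exp(0.008·68+0.085·16.7) = 3.718
  r_corr = 1.156 + 3.718 = 4.874 μm/a
Convert to mass loss: 4.874 μm/a × 7.14 g/cm³ = 34.8 g·m⁻²·a⁻¹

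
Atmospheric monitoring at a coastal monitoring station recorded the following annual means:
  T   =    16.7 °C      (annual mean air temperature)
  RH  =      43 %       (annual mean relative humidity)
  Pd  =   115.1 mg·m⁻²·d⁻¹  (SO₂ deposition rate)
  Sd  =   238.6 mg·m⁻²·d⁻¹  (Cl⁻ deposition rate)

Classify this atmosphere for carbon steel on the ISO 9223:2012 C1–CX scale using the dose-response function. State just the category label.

carbon steel: f(T) = -0.054·(T−10) [T>10 °C] = -0.3618
  Pd branch = 1.77·Pd^0.52·e^(0.02·RH+f) = 34.36 μm/a
  Sd branch = 0.102·Sd^0.62·e^(0.033·RH+0.04·T) = 24.5 μm/a
  r_corr = 34.36 + 24.5 = 58.86 μm/a
ISO 9223 Table 2 (carbon steel): 50 < 58.9 ≤ 80 μm/a ⇒ C4

C4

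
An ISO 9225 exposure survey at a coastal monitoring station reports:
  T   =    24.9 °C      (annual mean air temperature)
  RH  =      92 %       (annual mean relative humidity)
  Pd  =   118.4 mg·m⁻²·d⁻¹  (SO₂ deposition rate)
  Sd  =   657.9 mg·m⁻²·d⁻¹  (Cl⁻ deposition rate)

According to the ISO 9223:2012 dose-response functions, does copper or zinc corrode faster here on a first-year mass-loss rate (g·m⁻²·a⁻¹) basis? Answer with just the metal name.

copper: f(T) = -0.080·(T−10) [T>10 °C] = -1.1920
  sulphur-dioxide contribution → 1.268 μm/a
  chloride contribution → 5.494 μm/a
  ⇒ r_corr(copper) = 6.762 μm/a
  mass loss = 6.762 μm/a × 8.96 g/cm³ = 60.59 g·m⁻²·a⁻¹
zinc: temperature factor f = -0.071·(14.9) = -1.0579
  sulphur-dioxide contribution → 2.52 μm/a
  chloride contribution → 12.25 μm/a
  ⇒ r_corr(zinc) = 14.77 μm/a
  mass loss = 14.77 μm/a × 7.14 g/cm³ = 105.5 g·m⁻²·a⁻¹
Ordering by g·m⁻²·a⁻¹: zinc (105) > copper (60.6)

zinc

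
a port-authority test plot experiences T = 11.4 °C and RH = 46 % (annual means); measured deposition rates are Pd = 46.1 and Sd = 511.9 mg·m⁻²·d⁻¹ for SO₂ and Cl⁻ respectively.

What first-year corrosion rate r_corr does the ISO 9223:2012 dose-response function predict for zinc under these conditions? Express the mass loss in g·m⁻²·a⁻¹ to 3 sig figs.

zinc: temperature factor f = -0.071·(1.4) = -0.0994
  SO₂ term: 0.0129·46.1^0.44·exp(0.046·46-0.0994) = 0.5229
  Sd branch = 0.0175·Sd^0.57·e^(0.008·RH+0.085·T) = 2.333 μm/a
  r_corr = 0.5229 + 2.333 = 2.856 μm/a
Convert to mass loss: 2.856 μm/a × 7.14 g/cm³ = 20.39 g·m⁻²·a⁻¹

r_corr = 20.4 g·m⁻²·a⁻¹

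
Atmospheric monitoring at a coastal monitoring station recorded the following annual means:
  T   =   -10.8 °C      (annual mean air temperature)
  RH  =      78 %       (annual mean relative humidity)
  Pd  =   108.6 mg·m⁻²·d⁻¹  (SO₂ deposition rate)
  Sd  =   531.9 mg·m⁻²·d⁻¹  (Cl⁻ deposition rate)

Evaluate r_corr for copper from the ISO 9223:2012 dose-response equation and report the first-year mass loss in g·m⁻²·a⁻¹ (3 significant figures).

copper: f(T) = +0.126·(T−10) [T≤10 °C] = -2.6208
  SO₂ term: 0.0053·108.6^0.26·exp(0.059·78-2.6208) = 0.13
  Sd branch = 0.01025·Sd^0.27·e^(0.036·RH+0.049·T) = 0.545 μm/a
  r_corr = 0.13 + 0.545 = 0.675 μm/a
Convert to mass loss: 0.675 μm/a × 8.96 g/cm³ = 6.048 g·m⁻²·a⁻¹

r_corr = 6.05 g·m⁻²·a⁻¹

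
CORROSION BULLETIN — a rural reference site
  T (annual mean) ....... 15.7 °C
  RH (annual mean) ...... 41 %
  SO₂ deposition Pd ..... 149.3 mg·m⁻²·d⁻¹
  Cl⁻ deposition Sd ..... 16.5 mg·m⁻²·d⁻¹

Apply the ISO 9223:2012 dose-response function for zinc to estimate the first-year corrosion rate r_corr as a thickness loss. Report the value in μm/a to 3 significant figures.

r_corr = 0.970 μm/a

zinc: f(T) = -0.071·(T−10) [T>10 °C] = -0.4047
  SO₂ term: 0.0129·149.3^0.44·exp(0.046·41-0.4047) = 0.5134
  Cl⁻ term: 0.0175·16.5^0.57·exp(0.008·41+0.085·15.7) = 0.4561
  r_corr = 0.5134 + 0.4561 = 0.9695 μm/a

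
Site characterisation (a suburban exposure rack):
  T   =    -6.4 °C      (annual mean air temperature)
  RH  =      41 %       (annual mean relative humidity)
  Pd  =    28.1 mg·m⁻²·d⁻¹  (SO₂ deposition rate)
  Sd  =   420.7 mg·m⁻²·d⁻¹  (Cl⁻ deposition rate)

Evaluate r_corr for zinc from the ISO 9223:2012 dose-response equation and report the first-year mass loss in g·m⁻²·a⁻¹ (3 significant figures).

zinc: T≤10 °C ⇒ hinge +0.038·(-6.4−10) = -0.6232
  SO₂ term: 0.0129·28.1^0.44·exp(0.046·41-0.6232) = 0.1979
  Cl⁻ term: 0.0175·420.7^0.57·exp(0.008·41+0.085·-6.4) = 0.4415
  r_corr = 0.1979 + 0.4415 = 0.6394 μm/a
Convert to mass loss: 0.6394 μm/a × 7.14 g/cm³ = 4.565 g·m⁻²·a⁻¹

r_corr = 4.57 g·m⁻²·a⁻¹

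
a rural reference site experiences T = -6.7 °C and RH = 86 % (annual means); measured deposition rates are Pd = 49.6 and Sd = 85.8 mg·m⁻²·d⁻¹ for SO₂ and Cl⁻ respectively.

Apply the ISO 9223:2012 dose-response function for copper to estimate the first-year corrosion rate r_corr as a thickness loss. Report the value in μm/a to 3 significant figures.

copper: temperature factor f = +0.126·(-16.7) = -2.1042
  SO₂ term: 0.0053·49.6^0.26·exp(0.059·86-2.1042) = 0.285
  Cl⁻ term: 0.01025·85.8^0.27·exp(0.036·86+0.049·-6.7) = 0.543
  sum: 0.285 + 0.543 → r_corr = 0.828 μm/a

r_corr = 0.828 μm/a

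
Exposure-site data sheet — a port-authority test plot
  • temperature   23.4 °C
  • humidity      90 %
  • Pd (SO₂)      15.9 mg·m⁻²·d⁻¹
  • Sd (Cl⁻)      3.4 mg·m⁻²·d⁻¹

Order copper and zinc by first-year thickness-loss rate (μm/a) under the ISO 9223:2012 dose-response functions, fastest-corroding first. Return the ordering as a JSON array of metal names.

copper: f(T) = -0.080·(T−10) [T>10 °C] = -1.0720
  sulphur-dioxide contribution → 0.7537 μm/a
  chloride contribution → 1.146 μm/a
  total first-year rate 1.9 μm/a
zinc: temperature factor f = -0.071·(13.4) = -0.9514
  sulphur-dioxide contribution → 1.057 μm/a
  chloride contribution → 0.5278 μm/a
  ⇒ r_corr(zinc) = 1.585 μm/a
Ordering by μm/a: copper (1.9) > zinc (1.58)

["copper", "zinc"]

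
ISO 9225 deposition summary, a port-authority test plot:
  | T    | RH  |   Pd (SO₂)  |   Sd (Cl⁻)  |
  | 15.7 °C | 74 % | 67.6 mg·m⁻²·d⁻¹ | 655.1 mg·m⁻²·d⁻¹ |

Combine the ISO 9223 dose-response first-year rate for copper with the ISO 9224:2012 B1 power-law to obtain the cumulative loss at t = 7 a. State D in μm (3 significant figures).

D(7) = 9.59 μm

copper: temperature factor f = -0.080·(5.7) = -0.4560
  SO₂ term: 0.0053·67.6^0.26·exp(0.059·74-0.4560) = 0.791
  Sd branch = 0.01025·Sd^0.27·e^(0.036·RH+0.049·T) = 1.829 μm/a
  sum: 0.791 + 1.829 → r_corr = 2.62 μm/a
ISO 9224: D(t) = r_corr · t^b with b = 0.667 (copper, B1)
  D(7) = 2.62 × 7^0.667 = 2.62 × 3.662 = 9.593 μm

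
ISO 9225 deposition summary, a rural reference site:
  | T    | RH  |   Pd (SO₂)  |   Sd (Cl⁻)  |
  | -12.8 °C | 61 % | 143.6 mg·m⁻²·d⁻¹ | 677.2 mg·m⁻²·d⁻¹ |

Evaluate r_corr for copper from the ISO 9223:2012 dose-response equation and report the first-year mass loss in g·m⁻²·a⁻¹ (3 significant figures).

copper: T≤10 °C ⇒ hinge +0.126·(-12.8−10) = -2.8728
  Pd branch = 0.0053·Pd^0.26·e^(0.059·RH+f) = 0.03986 μm/a
  Sd branch = 0.01025·Sd^0.27·e^(0.036·RH+0.049·T) = 0.286 μm/a
  r_corr = 0.03986 + 0.286 = 0.3258 μm/a
Convert to mass loss: 0.3258 μm/a × 8.96 g/cm³ = 2.92 g·m⁻²·a⁻¹

r_corr = 2.92 g·m⁻²·a⁻¹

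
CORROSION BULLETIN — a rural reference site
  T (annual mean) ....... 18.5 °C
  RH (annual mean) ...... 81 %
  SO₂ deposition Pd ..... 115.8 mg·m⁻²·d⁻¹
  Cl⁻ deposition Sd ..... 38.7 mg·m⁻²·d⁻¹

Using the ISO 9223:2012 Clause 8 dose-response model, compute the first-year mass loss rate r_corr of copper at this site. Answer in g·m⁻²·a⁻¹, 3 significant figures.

r_corr = 21.1 g·m⁻²·a⁻¹

copper: f(T) = -0.080·(T−10) [T>10 °C] = -0.6800
  SO₂ term: 0.0053·115.8^0.26·exp(0.059·81-0.6800) = 1.099
  Cl⁻ term: 0.01025·38.7^0.27·exp(0.036·81+0.049·18.5) = 1.257
  sum: 1.099 + 1.257 → r_corr = 2.357 μm/a
Convert to mass loss: 2.357 μm/a × 8.96 g/cm³ = 21.11 g·m⁻²·a⁻¹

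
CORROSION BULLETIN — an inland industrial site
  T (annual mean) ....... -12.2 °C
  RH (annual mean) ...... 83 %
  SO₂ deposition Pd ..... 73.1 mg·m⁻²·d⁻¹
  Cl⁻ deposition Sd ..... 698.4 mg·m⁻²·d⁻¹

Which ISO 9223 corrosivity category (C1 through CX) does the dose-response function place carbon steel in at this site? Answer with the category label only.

carbon steel: T≤10 °C ⇒ hinge +0.150·(-12.2−10) = -3.3300
  SO₂ term: 1.77·73.1^0.52·exp(0.02·83-3.3300) = 3.104
  Cl⁻ term: 0.102·698.4^0.62·exp(0.033·83+0.04·-12.2) = 56.17
  r_corr = 3.104 + 56.17 = 59.28 μm/a
Category bounds: 50…80 μm/a bracket r_corr ⇒ C4

C4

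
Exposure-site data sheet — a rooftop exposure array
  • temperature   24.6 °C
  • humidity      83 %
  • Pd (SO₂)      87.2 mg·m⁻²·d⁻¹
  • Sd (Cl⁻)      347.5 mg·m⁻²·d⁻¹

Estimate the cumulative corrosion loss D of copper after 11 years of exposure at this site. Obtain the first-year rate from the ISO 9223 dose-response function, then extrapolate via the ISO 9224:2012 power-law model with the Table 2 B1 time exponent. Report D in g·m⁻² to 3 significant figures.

copper: f(T) = -0.080·(T−10) [T>10 °C] = -1.1680
  sulphur-dioxide contribution → 0.7052 μm/a
  chloride contribution → 3.296 μm/a
  ⇒ r_corr(copper) = 4.001 μm/a
Power-law: D(11) = r_corr · 11^0.667
  D(11) = 4.001 × 11^0.667 = 4.001 × 4.95 = 19.8 μm
  Mass loss = 19.8 μm × 8.96 g/cm³ = 177.4 g·m⁻²

D(11) = 177 g·m⁻²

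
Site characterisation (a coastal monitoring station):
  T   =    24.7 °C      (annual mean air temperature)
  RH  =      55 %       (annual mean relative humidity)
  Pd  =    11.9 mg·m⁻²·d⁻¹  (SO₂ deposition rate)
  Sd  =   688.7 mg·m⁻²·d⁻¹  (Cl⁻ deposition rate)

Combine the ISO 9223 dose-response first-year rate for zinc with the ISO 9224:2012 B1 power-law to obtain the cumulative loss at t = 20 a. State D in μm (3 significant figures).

D(20) = 107 μm

zinc: f(T) = -0.071·(T−10) [T>10 °C] = -1.0437
  SO₂ term: 0.0129·11.9^0.44·exp(0.046·55-1.0437) = 0.1696
  Sd branch = 0.0175·Sd^0.57·e^(0.008·RH+0.085·T) = 9.196 μm/a
  r_corr = 0.1696 + 9.196 = 9.366 μm/a
ISO 9224: D(t) = r_corr · t^b with b = 0.813 (zinc, B1)
  D(20) = 9.366 × 20^0.813 = 9.366 × 11.42 = 107 μm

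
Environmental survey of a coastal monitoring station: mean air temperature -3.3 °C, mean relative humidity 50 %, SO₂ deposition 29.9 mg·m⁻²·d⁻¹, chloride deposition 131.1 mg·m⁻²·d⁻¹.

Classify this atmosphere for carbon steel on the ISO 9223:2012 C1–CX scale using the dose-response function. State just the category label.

carbon steel: temperature factor f = +0.150·(-13.3) = -1.9950
  Pd branch = 1.77·Pd^0.52·e^(0.02·RH+f) = 3.83 μm/a
  Sd branch = 0.102·Sd^0.62·e^(0.033·RH+0.04·T) = 9.567 μm/a
  sum: 3.83 + 9.567 → r_corr = 13.4 μm/a
Category bounds: 1.3…25 μm/a bracket r_corr ⇒ C2

C2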